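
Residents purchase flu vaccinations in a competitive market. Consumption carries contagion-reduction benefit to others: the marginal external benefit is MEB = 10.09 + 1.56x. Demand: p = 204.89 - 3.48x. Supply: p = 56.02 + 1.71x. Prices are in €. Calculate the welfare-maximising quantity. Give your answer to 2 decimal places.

Social marginal benefit = demand + MEB = 214.98 - 1.92x.
Set SMB = MC: 214.98 - 1.92x = 56.02 + 1.71x → x* = 43.7906.

x* = 43.79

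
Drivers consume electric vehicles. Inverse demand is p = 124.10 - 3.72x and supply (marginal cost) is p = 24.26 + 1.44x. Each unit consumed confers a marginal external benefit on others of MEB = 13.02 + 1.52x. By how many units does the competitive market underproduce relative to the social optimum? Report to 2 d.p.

11.66 units

Market equilibrium (private): 24.26 + 1.44x = 124.10 - 3.72x → x_m = 19.3488.
Social marginal benefit = demand + MEB = 137.12 - 2.20x.
Set SMB = MC: 137.12 - 2.20x = 24.26 + 1.44x → x* = 31.0055.
Gap = |19.3488 − 31.0055| = 11.6567.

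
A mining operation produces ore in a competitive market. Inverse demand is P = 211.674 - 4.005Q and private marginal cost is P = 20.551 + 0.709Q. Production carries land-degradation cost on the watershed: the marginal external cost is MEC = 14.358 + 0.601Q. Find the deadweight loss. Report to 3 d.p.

DWL = 141.073

Market equilibrium (private): 20.551 + 0.709Q = 211.674 - 4.005Q → Q_m = 40.5437.
Social marginal cost = private MC + MEC = 34.909 + 1.310Q.
Set SMC = demand: 34.909 + 1.310Q = 211.674 - 4.005Q → Q* = 33.2578.
The welfare-loss triangle has base |Q_m − Q*| and height MEC(Q_m) (the vertical gap between SMC and demand is zero at Q* and MEC at Q_m).
DWL = ½ × 7.2859 × 38.7248 = 141.0725.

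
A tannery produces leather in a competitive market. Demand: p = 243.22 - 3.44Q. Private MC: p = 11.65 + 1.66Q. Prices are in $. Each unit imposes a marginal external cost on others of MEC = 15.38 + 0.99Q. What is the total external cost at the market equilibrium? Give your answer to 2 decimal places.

$1718.88

Market equilibrium (private): 11.65 + 1.66Q = 243.22 - 3.44Q → Q_m = 45.4059.
Total external cost = ∫₀^{Q_m} (15.38 + 0.99Q) dQ = 15.38×45.4059 + ½×0.99×45.4059² = 1718.8821.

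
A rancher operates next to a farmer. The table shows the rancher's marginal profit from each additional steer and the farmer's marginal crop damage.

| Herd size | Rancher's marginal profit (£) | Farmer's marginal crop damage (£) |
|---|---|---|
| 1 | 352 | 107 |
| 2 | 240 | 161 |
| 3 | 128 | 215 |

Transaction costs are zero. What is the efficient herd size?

Bargaining reaches the level where marginal profit last exceeds marginal crop damage.
That holds through level 2 (240 ≥ 161) but not at 3 (128 < 215).

2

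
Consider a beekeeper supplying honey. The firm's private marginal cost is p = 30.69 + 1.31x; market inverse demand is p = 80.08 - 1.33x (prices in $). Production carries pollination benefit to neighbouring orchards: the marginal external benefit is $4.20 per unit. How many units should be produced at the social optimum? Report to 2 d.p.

Social marginal cost = private MC − MEB = 26.49 + 1.31x.
Set SMC = demand: 26.49 + 1.31x = 80.08 - 1.33x → x* = 20.2992.

x* = 20.30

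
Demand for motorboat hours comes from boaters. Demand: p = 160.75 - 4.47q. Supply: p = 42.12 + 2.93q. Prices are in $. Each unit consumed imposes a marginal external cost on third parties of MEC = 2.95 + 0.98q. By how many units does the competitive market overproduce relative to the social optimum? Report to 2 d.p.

2.23 units

Market equilibrium (private): 42.12 + 2.93q = 160.75 - 4.47q → q_m = 16.0311.
Social marginal benefit = demand − MEC = 157.80 - 5.45q.
Set SMB = MC: 157.80 - 5.45q = 42.12 + 2.93q → q* = 13.8043.
Gap = |16.0311 − 13.8043| = 2.2268.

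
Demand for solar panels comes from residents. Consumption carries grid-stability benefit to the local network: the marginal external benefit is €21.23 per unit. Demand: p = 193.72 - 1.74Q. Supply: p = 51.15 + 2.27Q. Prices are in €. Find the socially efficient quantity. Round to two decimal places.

Social marginal benefit = demand + MEB = 214.95 - 1.74Q.
Set SMB = MC: 214.95 - 1.74Q = 51.15 + 2.27Q → Q* = 40.8479.

Q* = 40.85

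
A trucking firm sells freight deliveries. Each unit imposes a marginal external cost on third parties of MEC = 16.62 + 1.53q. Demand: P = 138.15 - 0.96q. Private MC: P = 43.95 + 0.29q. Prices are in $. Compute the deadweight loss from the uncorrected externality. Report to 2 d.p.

Market equilibrium (private): 43.95 + 0.29q = 138.15 - 0.96q → q_m = 75.3600.
Social marginal cost = private MC + MEC = 60.57 + 1.82q.
Set SMC = demand: 60.57 + 1.82q = 138.15 - 0.96q → q* = 27.9065.
The loss is the area between SMC and demand from q* to q_m; with linear curves that's a triangle of height MEC(q_m).
DWL = ½ × 47.4535 × 131.9208 = 3130.0518.

DWL = $3130.05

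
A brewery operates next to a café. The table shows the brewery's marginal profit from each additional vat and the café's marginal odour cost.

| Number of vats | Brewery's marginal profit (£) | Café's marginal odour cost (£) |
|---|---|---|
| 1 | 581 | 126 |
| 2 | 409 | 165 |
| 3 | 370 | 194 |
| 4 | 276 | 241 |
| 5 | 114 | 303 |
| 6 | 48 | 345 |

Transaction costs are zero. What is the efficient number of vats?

Bargaining reaches the level where marginal profit last exceeds marginal odour cost.
That holds through level 4 (276 ≥ 241) but not at 5 (114 < 303).

4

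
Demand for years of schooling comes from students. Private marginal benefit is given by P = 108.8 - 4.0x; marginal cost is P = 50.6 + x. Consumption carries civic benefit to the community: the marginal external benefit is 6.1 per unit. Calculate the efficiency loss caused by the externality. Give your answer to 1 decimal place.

Market equilibrium (private): 50.6 + x = 108.8 - 4.0x → x_m = 11.6400.
Social marginal benefit = demand + MEB = 114.9 - 4.0x.
Set SMB = MC: 114.9 - 4.0x = 50.6 + x → x* = 12.8600.
Height of the DWL triangle at x_m is SMB(x_m) − MC(x_m) = MEB(x_m) = 6.1000.
DWL = ½ × 1.2200 × 6.1000 = 3.7210.

DWL = 3.7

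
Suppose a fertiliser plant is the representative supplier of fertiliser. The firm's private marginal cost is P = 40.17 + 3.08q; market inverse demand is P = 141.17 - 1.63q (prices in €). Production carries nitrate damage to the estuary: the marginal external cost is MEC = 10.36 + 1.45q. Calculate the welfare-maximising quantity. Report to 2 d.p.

q* = 14.71

Social marginal cost = private MC + MEC = 50.53 + 4.53q.
Set SMC = demand: 50.53 + 4.53q = 141.17 - 1.63q → q* = 14.7143.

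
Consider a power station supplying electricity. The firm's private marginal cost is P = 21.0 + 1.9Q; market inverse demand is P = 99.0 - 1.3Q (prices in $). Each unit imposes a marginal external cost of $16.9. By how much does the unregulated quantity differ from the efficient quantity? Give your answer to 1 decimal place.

Market equilibrium (private): 21.0 + 1.9Q = 99.0 - 1.3Q → Q_m = 24.3750.
Social marginal cost = private MC + MEC = 37.9 + 1.9Q.
Set SMC = demand: 37.9 + 1.9Q = 99.0 - 1.3Q → Q* = 19.0938.
Gap = |24.3750 − 19.0938| = 5.2812.

5.3 units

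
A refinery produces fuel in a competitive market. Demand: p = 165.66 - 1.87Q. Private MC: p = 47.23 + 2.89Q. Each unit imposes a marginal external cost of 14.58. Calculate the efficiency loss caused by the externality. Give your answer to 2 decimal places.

DWL = 22.33

Market equilibrium (private): 47.23 + 2.89Q = 165.66 - 1.87Q → Q_m = 24.8803.
Social marginal cost = private MC + MEC = 61.81 + 2.89Q.
Set SMC = demand: 61.81 + 2.89Q = 165.66 - 1.87Q → Q* = 21.8172.
Height of the DWL triangle at Q_m is SMC(Q_m) − demand(Q_m) = MEC(Q_m) = 14.5800.
DWL = ½ × 3.0631 × 14.5800 = 22.3300.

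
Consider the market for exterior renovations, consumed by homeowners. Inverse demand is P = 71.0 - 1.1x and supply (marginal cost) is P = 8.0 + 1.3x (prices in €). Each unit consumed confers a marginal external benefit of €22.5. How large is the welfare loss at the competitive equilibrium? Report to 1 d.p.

DWL = €105.5

Market equilibrium (private): 8.0 + 1.3x = 71.0 - 1.1x → x_m = 26.2500.
Social marginal benefit = demand + MEB = 93.5 - 1.1x.
Set SMB = MC: 93.5 - 1.1x = 8.0 + 1.3x → x* = 35.6250.
Height of the DWL triangle at x_m is SMB(x_m) − MC(x_m) = MEB(x_m) = 22.5000.
DWL = ½ × 9.3750 × 22.5000 = 105.4688.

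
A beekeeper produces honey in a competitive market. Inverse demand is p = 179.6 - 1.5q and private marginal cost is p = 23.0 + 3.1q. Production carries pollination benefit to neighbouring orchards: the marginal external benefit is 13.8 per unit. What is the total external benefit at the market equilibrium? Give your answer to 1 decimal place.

469.8

Market equilibrium (private): 23.0 + 3.1q = 179.6 - 1.5q → q_m = 34.0435.
Total external benefit = MEB × q_m = 13.8 × 34.0435 = 469.8003.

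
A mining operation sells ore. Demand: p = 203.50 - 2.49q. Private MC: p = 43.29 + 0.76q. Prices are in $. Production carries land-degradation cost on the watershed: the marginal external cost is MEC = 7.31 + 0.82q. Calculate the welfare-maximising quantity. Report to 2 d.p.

q* = 37.57

Social marginal cost = private MC + MEC = 50.60 + 1.58q.
Set SMC = demand: 50.60 + 1.58q = 203.50 - 2.49q → q* = 37.5676.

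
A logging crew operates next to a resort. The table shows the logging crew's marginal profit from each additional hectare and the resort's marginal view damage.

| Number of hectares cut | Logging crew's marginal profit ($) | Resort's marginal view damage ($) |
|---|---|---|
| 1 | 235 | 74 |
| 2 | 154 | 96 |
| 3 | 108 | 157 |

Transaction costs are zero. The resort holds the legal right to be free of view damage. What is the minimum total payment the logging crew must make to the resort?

Efficient level: marginal profit ≥ marginal view damage through level 2, so k* = 2.
With the resort holding the right, the logging crew must at least compensate total damage at k*: 74 + 96 = 170.

$170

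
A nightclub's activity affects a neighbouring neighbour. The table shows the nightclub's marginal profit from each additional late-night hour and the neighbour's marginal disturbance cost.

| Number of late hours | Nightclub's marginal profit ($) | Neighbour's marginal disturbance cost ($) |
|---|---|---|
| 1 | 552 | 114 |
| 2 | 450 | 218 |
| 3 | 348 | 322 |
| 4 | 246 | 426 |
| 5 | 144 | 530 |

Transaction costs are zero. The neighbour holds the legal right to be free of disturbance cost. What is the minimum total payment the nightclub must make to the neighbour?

$654

Efficient level: marginal profit ≥ marginal disturbance cost through level 3, so k* = 3.
With the neighbour holding the right, the nightclub must at least compensate total damage at k*: 114 + 218 + 322 = 654.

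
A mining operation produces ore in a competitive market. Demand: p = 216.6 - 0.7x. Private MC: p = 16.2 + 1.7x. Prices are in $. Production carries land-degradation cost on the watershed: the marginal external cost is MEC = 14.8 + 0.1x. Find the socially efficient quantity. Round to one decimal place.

Social marginal cost = private MC + MEC = 31.0 + 1.8x.
Set SMC = demand: 31.0 + 1.8x = 216.6 - 0.7x → x* = 74.2400.

x* = 74.2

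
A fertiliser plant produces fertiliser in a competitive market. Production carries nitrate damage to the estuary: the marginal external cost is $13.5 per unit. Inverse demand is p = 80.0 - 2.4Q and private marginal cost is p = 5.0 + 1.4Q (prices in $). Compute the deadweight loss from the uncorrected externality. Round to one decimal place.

Market equilibrium (private): 5.0 + 1.4Q = 80.0 - 2.4Q → Q_m = 19.7368.
Social marginal cost = private MC + MEC = 18.5 + 1.4Q.
Set SMC = demand: 18.5 + 1.4Q = 80.0 - 2.4Q → Q* = 16.1842.
The welfare-loss triangle has base |Q_m − Q*| and height MEC(Q_m) (the vertical gap between SMC and demand is zero at Q* and MEC at Q_m).
DWL = ½ × 3.5526 × 13.5000 = 23.9801.

DWL = $24.0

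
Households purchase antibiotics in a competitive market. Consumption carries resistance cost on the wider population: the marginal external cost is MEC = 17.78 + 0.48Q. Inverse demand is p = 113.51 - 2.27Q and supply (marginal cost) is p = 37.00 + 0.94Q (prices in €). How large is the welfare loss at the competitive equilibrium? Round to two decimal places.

Market equilibrium (private): 37.00 + 0.94Q = 113.51 - 2.27Q → Q_m = 23.8349.
Social marginal benefit = demand − MEC = 95.73 - 2.75Q.
Set SMB = MC: 95.73 - 2.75Q = 37.00 + 0.94Q → Q* = 15.9160.
The loss is the area between SMB and MC from Q* to Q_m; with linear curves that's a triangle of height MEC(Q_m).
DWL = ½ × 7.9189 × 29.2207 = 115.6979.

DWL = €115.70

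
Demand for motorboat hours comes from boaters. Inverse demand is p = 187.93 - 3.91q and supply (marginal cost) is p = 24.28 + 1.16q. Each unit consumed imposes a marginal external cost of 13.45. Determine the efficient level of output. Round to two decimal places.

Social marginal benefit = demand − MEC = 174.48 - 3.91q.
Set SMB = MC: 174.48 - 3.91q = 24.28 + 1.16q → q* = 29.6252.

q* = 29.63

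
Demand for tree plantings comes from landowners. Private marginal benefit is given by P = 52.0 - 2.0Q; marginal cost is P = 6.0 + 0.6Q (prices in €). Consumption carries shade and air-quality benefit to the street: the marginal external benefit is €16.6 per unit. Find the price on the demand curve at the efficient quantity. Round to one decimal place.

Social marginal benefit = demand + MEB = 68.6 - 2.0Q.
Set SMB = MC: 68.6 - 2.0Q = 6.0 + 0.6Q → Q* = 24.0769.
Consumer price on the demand curve at Q*: 52.0 − 2.0×24.0769 = 3.8462.

P = €3.8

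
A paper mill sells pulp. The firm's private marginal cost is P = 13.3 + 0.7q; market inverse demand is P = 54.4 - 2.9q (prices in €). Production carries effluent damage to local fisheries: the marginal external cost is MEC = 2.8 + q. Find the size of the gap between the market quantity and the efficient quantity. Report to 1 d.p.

Market equilibrium (private): 13.3 + 0.7q = 54.4 - 2.9q → q_m = 11.4167.
Social marginal cost = private MC + MEC = 16.1 + 1.7q.
Set SMC = demand: 16.1 + 1.7q = 54.4 - 2.9q → q* = 8.3261.
Gap = |11.4167 − 8.3261| = 3.0906.

3.1 units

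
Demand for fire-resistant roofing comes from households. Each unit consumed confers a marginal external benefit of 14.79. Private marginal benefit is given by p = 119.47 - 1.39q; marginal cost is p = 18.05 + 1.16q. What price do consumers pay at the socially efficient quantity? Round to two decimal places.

P = 56.12

Social marginal benefit = demand + MEB = 134.26 - 1.39q.
Set SMB = MC: 134.26 - 1.39q = 18.05 + 1.16q → q* = 45.5725.
Consumer price on the demand curve at q*: 119.47 − 1.39×45.5725 = 56.1242.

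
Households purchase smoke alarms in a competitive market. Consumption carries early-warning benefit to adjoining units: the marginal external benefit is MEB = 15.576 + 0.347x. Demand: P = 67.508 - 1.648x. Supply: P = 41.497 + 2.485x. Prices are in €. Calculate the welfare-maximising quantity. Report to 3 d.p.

x* = 10.984

Social marginal benefit = demand + MEB = 83.084 - 1.301x.
Set SMB = MC: 83.084 - 1.301x = 41.497 + 2.485x → x* = 10.9844.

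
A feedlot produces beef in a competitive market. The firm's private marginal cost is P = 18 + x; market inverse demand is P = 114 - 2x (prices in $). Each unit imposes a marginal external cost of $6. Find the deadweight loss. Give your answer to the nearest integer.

DWL = $6

Market equilibrium (private): 18 + x = 114 - 2x → x_m = 32.0000.
Social marginal cost = private MC + MEC = 24 + x.
Set SMC = demand: 24 + x = 114 - 2x → x* = 30.0000.
The loss is the area between SMC and demand from x* to x_m; with linear curves that's a triangle of height MEC(x_m).
DWL = ½ × 2.0000 × 6.0000 = 6.0000.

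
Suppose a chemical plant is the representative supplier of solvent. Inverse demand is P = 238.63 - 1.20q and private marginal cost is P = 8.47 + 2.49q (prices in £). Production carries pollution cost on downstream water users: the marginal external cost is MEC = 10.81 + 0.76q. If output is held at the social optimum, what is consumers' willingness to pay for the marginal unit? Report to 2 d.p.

Social marginal cost = private MC + MEC = 19.28 + 3.25q.
Set SMC = demand: 19.28 + 3.25q = 238.63 - 1.20q → q* = 49.2921.
Consumer price on the demand curve at q*: 238.63 − 1.20×49.2921 = 179.4795.

P = £179.48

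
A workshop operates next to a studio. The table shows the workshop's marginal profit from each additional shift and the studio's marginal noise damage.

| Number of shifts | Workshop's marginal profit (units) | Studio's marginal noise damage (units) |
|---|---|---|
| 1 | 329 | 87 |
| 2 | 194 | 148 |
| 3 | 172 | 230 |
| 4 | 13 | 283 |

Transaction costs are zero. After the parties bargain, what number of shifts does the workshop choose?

Bargaining reaches the level where marginal profit last exceeds marginal noise damage.
That holds through level 2 (194 ≥ 148) but not at 3 (172 < 230).

2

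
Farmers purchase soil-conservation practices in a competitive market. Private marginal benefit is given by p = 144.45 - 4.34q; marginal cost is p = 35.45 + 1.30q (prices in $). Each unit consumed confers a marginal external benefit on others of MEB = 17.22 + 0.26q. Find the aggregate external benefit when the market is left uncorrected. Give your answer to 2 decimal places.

Market equilibrium (private): 35.45 + 1.30q = 144.45 - 4.34q → q_m = 19.3262.
Total external benefit = ∫₀^{q_m} (17.22 + 0.26q) dq = 17.22×19.3262 + ½×0.26×19.3262² = 381.3524.

$381.35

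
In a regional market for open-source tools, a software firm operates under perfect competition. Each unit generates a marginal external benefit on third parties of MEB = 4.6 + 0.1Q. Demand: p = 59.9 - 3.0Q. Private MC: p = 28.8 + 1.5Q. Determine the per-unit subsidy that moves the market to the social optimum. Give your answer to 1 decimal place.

subsidy = 5.4 per unit

Social marginal cost = private MC − MEB = 24.2 + 1.4Q.
Set SMC = demand: 24.2 + 1.4Q = 59.9 - 3.0Q → Q* = 8.1136.
The Pigouvian subsidy equals MEB at Q*: 4.6 + 0.1×8.1136 = 5.4114.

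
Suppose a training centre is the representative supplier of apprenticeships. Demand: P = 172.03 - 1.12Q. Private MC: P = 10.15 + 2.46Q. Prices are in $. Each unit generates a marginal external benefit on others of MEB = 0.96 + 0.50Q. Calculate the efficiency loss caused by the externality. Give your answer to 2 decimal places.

Market equilibrium (private): 10.15 + 2.46Q = 172.03 - 1.12Q → Q_m = 45.2179.
Social marginal cost = private MC − MEB = 9.19 + 1.96Q.
Set SMC = demand: 9.19 + 1.96Q = 172.03 - 1.12Q → Q* = 52.8701.
Height of the DWL triangle at Q_m is demand(Q_m) − SMC(Q_m) = MEB(Q_m) = 23.5689.
DWL = ½ × 7.6522 × 23.5689 = 90.1770.

DWL = $90.18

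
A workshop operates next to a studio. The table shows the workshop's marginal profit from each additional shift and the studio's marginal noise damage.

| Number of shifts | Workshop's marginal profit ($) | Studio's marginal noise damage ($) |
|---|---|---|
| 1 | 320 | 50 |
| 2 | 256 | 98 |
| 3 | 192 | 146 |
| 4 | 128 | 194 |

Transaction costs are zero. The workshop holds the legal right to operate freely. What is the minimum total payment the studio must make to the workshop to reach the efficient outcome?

$128

Left alone the workshop would choose level 4 (marginal profit stays positive).
Efficient level: k* = 3 (marginal profit ≥ marginal noise damage through 3).
The studio must at least cover the workshop's forgone profit from cutting 4→3: 128 = 128.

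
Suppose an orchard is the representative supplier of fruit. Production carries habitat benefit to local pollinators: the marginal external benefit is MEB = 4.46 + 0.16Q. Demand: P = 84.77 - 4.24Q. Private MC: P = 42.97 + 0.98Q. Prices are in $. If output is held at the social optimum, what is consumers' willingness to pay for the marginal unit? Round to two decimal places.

Social marginal cost = private MC − MEB = 38.51 + 0.82Q.
Set SMC = demand: 38.51 + 0.82Q = 84.77 - 4.24Q → Q* = 9.1423.
Consumer price on the demand curve at Q*: 84.77 − 4.24×9.1423 = 46.0066.

P = $46.01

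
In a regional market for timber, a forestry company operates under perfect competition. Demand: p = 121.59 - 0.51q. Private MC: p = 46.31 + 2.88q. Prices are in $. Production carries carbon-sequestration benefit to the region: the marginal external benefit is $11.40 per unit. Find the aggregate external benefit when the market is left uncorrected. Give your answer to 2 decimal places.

$253.15

Market equilibrium (private): 46.31 + 2.88q = 121.59 - 0.51q → q_m = 22.2065.
Total external benefit = MEB × q_m = 11.40 × 22.2065 = 253.1541.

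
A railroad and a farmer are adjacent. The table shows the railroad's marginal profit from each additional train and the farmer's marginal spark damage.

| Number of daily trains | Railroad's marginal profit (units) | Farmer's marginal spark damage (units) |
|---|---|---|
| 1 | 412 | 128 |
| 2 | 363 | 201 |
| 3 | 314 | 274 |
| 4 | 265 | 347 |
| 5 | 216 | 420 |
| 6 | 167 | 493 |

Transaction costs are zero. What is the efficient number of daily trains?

Bargaining reaches the level where marginal profit last exceeds marginal spark damage.
That holds through level 3 (314 ≥ 274) but not at 4 (265 < 347).

3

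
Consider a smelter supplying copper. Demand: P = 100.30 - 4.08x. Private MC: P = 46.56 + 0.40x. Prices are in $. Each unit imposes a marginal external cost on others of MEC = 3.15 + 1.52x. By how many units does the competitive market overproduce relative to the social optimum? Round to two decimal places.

Market equilibrium (private): 46.56 + 0.40x = 100.30 - 4.08x → x_m = 11.9955.
Social marginal cost = private MC + MEC = 49.71 + 1.92x.
Set SMC = demand: 49.71 + 1.92x = 100.30 - 4.08x → x* = 8.4317.
Gap = |11.9955 − 8.4317| = 3.5638.

3.56 units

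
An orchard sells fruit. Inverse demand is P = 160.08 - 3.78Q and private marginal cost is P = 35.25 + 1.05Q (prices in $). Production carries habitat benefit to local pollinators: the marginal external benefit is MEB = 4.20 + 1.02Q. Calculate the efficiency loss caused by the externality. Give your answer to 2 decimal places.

Market equilibrium (private): 35.25 + 1.05Q = 160.08 - 3.78Q → Q_m = 25.8447.
Social marginal cost = private MC − MEB = 31.05 + 0.03Q.
Set SMC = demand: 31.05 + 0.03Q = 160.08 - 3.78Q → Q* = 33.8661.
The loss is the area between SMC and demand from Q* to Q_m; with linear curves that's a triangle of height MEB(Q_m).
DWL = ½ × 8.0214 × 30.5616 = 122.5734.

DWL = $122.57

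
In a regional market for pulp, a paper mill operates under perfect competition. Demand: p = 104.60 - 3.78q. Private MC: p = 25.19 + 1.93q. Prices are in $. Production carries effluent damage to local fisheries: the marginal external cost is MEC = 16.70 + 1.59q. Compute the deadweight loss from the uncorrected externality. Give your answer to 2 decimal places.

Market equilibrium (private): 25.19 + 1.93q = 104.60 - 3.78q → q_m = 13.9072.
Social marginal cost = private MC + MEC = 41.89 + 3.52q.
Set SMC = demand: 41.89 + 3.52q = 104.60 - 3.78q → q* = 8.5904.
Between q* and q_m the wedge SMC − demand runs linearly from 0 to MEC(q_m), so the loss is a triangle.
DWL = ½ × 5.3168 × 38.8124 = 103.1789.

DWL = $103.18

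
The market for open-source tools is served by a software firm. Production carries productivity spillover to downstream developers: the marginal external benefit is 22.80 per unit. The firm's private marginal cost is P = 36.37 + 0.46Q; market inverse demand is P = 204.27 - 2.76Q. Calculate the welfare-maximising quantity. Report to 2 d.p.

Social marginal cost = private MC − MEB = 13.57 + 0.46Q.
Set SMC = demand: 13.57 + 0.46Q = 204.27 - 2.76Q → Q* = 59.2236.

Q* = 59.22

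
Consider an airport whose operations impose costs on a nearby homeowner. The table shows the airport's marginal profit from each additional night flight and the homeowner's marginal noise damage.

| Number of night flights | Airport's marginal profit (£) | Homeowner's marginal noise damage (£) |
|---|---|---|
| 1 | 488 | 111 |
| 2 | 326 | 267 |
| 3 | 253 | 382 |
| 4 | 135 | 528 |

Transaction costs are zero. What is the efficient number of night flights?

Bargaining reaches the level where marginal profit last exceeds marginal noise damage.
That holds through level 2 (326 ≥ 267) but not at 3 (253 < 382).

2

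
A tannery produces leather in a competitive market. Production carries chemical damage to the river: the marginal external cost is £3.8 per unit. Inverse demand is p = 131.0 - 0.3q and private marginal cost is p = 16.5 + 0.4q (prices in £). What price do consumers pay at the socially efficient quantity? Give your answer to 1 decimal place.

P = £83.6

Social marginal cost = private MC + MEC = 20.3 + 0.4q.
Set SMC = demand: 20.3 + 0.4q = 131.0 - 0.3q → q* = 158.1429.
Consumer price on the demand curve at q*: 131.0 − 0.3×158.1429 = 83.5571.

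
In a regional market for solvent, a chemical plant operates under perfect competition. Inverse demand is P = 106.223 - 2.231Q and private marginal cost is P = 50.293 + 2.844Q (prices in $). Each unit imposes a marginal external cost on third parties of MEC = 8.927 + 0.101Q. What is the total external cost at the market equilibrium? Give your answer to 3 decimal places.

Market equilibrium (private): 50.293 + 2.844Q = 106.223 - 2.231Q → Q_m = 11.0207.
Total external cost = ∫₀^{Q_m} (8.927 + 0.101Q) dQ = 8.927×11.0207 + ½×0.101×11.0207² = 104.5153.

$104.515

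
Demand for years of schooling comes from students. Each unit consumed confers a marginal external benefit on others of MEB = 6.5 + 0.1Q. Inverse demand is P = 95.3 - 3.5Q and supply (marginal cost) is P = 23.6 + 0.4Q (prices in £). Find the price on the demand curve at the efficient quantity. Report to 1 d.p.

P = £23.3

Social marginal benefit = demand + MEB = 101.8 - 3.4Q.
Set SMB = MC: 101.8 - 3.4Q = 23.6 + 0.4Q → Q* = 20.5789.
Consumer price on the demand curve at Q*: 95.3 − 3.5×20.5789 = 23.2739.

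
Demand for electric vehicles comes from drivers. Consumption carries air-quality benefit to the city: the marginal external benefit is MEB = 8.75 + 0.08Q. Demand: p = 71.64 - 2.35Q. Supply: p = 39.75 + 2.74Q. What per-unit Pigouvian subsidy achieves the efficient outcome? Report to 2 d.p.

subsidy = 9.40 per unit

Social marginal benefit = demand + MEB = 80.39 - 2.27Q.
Set SMB = MC: 80.39 - 2.27Q = 39.75 + 2.74Q → Q* = 8.1118.
The Pigouvian subsidy equals MEB at Q*: 8.75 + 0.08×8.1118 = 9.3989.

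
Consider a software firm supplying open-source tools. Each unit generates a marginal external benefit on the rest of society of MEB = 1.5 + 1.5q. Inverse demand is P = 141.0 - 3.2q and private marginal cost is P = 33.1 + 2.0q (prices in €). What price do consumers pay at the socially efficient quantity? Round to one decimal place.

Social marginal cost = private MC − MEB = 31.6 + 0.5q.
Set SMC = demand: 31.6 + 0.5q = 141.0 - 3.2q → q* = 29.5676.
Consumer price on the demand curve at q*: 141.0 − 3.2×29.5676 = 46.3837.

P = €46.4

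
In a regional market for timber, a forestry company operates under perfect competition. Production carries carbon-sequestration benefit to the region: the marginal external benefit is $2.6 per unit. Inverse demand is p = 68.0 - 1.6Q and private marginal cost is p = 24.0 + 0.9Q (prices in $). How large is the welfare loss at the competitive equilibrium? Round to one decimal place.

DWL = $1.4

Market equilibrium (private): 24.0 + 0.9Q = 68.0 - 1.6Q → Q_m = 17.6000.
Social marginal cost = private MC − MEB = 21.4 + 0.9Q.
Set SMC = demand: 21.4 + 0.9Q = 68.0 - 1.6Q → Q* = 18.6400.
Height of the DWL triangle at Q_m is demand(Q_m) − SMC(Q_m) = MEB(Q_m) = 2.6000.
DWL = ½ × 1.0400 × 2.6000 = 1.3520.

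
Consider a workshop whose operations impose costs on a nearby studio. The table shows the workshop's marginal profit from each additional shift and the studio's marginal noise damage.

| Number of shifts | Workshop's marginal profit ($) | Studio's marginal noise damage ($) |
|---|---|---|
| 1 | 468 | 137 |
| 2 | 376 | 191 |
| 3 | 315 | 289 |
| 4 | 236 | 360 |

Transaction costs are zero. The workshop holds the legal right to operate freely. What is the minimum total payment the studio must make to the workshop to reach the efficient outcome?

Left alone the workshop would choose level 4 (marginal profit stays positive).
Efficient level: k* = 3 (marginal profit ≥ marginal noise damage through 3).
The studio must at least cover the workshop's forgone profit from cutting 4→3: 236 = 236.

$236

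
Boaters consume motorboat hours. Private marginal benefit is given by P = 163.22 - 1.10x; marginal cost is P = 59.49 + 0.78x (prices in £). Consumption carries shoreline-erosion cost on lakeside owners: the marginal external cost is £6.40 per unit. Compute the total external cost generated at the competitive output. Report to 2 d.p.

£353.12

Market equilibrium (private): 59.49 + 0.78x = 163.22 - 1.10x → x_m = 55.1755.
Total external cost = MEC × x_m = 6.40 × 55.1755 = 353.1232.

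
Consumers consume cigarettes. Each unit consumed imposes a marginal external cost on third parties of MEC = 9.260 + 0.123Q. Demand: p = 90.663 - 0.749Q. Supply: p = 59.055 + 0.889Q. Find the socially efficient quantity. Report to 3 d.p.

Q* = 12.691

Social marginal benefit = demand − MEC = 81.403 - 0.872Q.
Set SMB = MC: 81.403 - 0.872Q = 59.055 + 0.889Q → Q* = 12.6905.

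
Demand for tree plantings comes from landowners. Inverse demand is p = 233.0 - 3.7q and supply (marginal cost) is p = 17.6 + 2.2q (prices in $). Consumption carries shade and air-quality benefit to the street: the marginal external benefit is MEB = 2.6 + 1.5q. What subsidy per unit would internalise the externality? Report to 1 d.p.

subsidy = $76.9 per unit

Social marginal benefit = demand + MEB = 235.6 - 2.2q.
Set SMB = MC: 235.6 - 2.2q = 17.6 + 2.2q → q* = 49.5455.
The Pigouvian subsidy equals MEB at q*: 2.6 + 1.5×49.5455 = 76.9183.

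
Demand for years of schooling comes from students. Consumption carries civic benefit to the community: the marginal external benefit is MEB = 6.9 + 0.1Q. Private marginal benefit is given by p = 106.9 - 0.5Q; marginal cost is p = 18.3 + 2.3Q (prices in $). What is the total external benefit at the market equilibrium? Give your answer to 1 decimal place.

Market equilibrium (private): 18.3 + 2.3Q = 106.9 - 0.5Q → Q_m = 31.6429.
Total external benefit = ∫₀^{Q_m} (6.9 + 0.1Q) dQ = 6.9×31.6429 + ½×0.1×31.6429² = 268.3997.

$268.4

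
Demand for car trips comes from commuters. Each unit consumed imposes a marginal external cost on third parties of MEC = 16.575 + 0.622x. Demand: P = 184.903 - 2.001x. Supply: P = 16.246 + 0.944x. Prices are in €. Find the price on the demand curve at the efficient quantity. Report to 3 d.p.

Social marginal benefit = demand − MEC = 168.328 - 2.623x.
Set SMB = MC: 168.328 - 2.623x = 16.246 + 0.944x → x* = 42.6358.
Consumer price on the demand curve at x*: 184.903 − 2.001×42.6358 = 99.5888.

P = €99.589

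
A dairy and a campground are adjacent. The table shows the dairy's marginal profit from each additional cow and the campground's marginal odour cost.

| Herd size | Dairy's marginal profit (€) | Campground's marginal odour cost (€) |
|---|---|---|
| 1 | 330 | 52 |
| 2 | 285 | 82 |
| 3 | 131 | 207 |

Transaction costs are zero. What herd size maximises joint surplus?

Bargaining reaches the level where marginal profit last exceeds marginal odour cost.
That holds through level 2 (285 ≥ 82) but not at 3 (131 < 207).

2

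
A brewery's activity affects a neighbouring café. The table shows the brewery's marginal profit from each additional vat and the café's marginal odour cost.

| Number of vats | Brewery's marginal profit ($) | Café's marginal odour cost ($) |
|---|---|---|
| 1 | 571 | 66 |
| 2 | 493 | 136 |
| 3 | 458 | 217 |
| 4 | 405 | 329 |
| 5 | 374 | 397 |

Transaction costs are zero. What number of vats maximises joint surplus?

4

Bargaining reaches the level where marginal profit last exceeds marginal odour cost.
That holds through level 4 (405 ≥ 329) but not at 5 (374 < 397).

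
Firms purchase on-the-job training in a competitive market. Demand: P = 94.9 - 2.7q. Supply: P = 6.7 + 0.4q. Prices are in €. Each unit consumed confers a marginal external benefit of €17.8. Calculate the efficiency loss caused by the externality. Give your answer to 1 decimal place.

DWL = €51.1

Market equilibrium (private): 6.7 + 0.4q = 94.9 - 2.7q → q_m = 28.4516.
Social marginal benefit = demand + MEB = 112.7 - 2.7q.
Set SMB = MC: 112.7 - 2.7q = 6.7 + 0.4q → q* = 34.1935.
The welfare-loss triangle has base |q_m − q*| and height MEB(q_m) (the vertical gap between SMB and MC is zero at q* and MEB at q_m).
DWL = ½ × 5.7419 × 17.8000 = 51.1029.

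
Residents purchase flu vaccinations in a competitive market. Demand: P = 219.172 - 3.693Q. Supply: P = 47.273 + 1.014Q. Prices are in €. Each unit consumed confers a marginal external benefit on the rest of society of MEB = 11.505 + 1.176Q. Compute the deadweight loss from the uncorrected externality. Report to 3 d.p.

Market equilibrium (private): 47.273 + 1.014Q = 219.172 - 3.693Q → Q_m = 36.5199.
Social marginal benefit = demand + MEB = 230.677 - 2.517Q.
Set SMB = MC: 230.677 - 2.517Q = 47.273 + 1.014Q → Q* = 51.9411.
The welfare-loss triangle has base |Q_m − Q*| and height MEB(Q_m) (the vertical gap between SMB and MC is zero at Q* and MEB at Q_m).
DWL = ½ × 15.4212 × 54.4524 = 419.8607.

DWL = €419.861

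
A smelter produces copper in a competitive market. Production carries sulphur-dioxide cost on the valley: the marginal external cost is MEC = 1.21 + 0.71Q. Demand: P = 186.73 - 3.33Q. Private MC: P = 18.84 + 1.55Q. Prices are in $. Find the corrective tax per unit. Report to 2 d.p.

tax = $22.38 per unit

Social marginal cost = private MC + MEC = 20.05 + 2.26Q.
Set SMC = demand: 20.05 + 2.26Q = 186.73 - 3.33Q → Q* = 29.8175.
The Pigouvian tax equals MEC at Q*: 1.21 + 0.71×29.8175 = 22.3804.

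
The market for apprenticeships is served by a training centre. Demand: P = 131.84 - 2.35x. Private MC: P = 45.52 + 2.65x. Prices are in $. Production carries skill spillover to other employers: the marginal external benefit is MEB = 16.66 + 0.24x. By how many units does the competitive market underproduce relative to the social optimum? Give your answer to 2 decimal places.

4.37 units

Market equilibrium (private): 45.52 + 2.65x = 131.84 - 2.35x → x_m = 17.2640.
Social marginal cost = private MC − MEB = 28.86 + 2.41x.
Set SMC = demand: 28.86 + 2.41x = 131.84 - 2.35x → x* = 21.6345.
Gap = |17.2640 − 21.6345| = 4.3705.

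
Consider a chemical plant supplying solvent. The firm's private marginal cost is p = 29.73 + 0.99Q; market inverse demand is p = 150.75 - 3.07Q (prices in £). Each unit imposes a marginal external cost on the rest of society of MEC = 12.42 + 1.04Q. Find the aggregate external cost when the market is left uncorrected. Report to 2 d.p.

£832.24

Market equilibrium (private): 29.73 + 0.99Q = 150.75 - 3.07Q → Q_m = 29.8079.
Total external cost = ∫₀^{Q_m} (12.42 + 1.04Q) dQ = 12.42×29.8079 + ½×1.04×29.8079² = 832.2398.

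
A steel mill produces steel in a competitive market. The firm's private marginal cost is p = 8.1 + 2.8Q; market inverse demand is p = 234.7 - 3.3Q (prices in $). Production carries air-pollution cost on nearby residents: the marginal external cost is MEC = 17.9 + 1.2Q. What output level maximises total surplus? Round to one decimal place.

Social marginal cost = private MC + MEC = 26.0 + 4.0Q.
Set SMC = demand: 26.0 + 4.0Q = 234.7 - 3.3Q → Q* = 28.5890.

Q* = 28.6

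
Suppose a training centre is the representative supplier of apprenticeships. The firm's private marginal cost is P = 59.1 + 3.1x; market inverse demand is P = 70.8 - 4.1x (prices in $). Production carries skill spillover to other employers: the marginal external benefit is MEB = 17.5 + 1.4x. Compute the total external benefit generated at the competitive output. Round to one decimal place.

$30.3

Market equilibrium (private): 59.1 + 3.1x = 70.8 - 4.1x → x_m = 1.6250.
Total external benefit = ∫₀^{x_m} (17.5 + 1.4x) dx = 17.5×1.6250 + ½×1.4×1.6250² = 30.2859.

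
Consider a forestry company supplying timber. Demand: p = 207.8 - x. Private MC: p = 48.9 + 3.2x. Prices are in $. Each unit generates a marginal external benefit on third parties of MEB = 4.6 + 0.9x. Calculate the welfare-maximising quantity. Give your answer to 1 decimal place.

x* = 49.5

Social marginal cost = private MC − MEB = 44.3 + 2.3x.
Set SMC = demand: 44.3 + 2.3x = 207.8 - x → x* = 49.5455.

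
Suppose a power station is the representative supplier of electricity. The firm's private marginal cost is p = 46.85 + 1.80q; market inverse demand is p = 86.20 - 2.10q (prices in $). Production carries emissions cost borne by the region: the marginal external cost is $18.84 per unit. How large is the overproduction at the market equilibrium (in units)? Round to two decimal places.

4.83 units

Market equilibrium (private): 46.85 + 1.80q = 86.20 - 2.10q → q_m = 10.0897.
Social marginal cost = private MC + MEC = 65.69 + 1.80q.
Set SMC = demand: 65.69 + 1.80q = 86.20 - 2.10q → q* = 5.2590.
Gap = |10.0897 − 5.2590| = 4.8307.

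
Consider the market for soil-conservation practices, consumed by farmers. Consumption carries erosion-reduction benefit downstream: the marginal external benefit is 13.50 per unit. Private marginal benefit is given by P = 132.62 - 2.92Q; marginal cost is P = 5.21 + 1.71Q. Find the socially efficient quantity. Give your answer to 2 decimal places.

Social marginal benefit = demand + MEB = 146.12 - 2.92Q.
Set SMB = MC: 146.12 - 2.92Q = 5.21 + 1.71Q → Q* = 30.4341.

Q* = 30.43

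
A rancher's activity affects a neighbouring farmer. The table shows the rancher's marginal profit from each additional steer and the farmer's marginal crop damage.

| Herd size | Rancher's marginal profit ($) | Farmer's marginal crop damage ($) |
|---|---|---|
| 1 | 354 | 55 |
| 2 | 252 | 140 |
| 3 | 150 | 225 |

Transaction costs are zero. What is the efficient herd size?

Bargaining reaches the level where marginal profit last exceeds marginal crop damage.
That holds through level 2 (252 ≥ 140) but not at 3 (150 < 225).

2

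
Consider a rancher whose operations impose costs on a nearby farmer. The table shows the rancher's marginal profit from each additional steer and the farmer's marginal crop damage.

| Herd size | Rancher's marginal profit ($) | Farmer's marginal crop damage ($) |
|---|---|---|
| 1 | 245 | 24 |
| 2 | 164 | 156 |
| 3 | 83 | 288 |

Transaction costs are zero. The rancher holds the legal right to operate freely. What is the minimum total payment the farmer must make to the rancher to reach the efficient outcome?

Left alone the rancher would choose level 3 (marginal profit stays positive).
Efficient level: k* = 2 (marginal profit ≥ marginal crop damage through 2).
The farmer must at least cover the rancher's forgone profit from cutting 3→2: 83 = 83.

$83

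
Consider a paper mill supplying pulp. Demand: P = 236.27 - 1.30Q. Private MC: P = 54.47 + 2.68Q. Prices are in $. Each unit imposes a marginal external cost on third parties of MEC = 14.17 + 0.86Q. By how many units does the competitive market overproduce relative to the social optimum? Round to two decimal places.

11.04 units

Market equilibrium (private): 54.47 + 2.68Q = 236.27 - 1.30Q → Q_m = 45.6784.
Social marginal cost = private MC + MEC = 68.64 + 3.54Q.
Set SMC = demand: 68.64 + 3.54Q = 236.27 - 1.30Q → Q* = 34.6343.
Gap = |45.6784 − 34.6343| = 11.0441.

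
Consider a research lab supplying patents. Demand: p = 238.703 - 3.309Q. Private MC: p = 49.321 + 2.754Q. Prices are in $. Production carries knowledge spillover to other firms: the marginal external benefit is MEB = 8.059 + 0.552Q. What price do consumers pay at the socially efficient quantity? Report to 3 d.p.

P = $120.152

Social marginal cost = private MC − MEB = 41.262 + 2.202Q.
Set SMC = demand: 41.262 + 2.202Q = 238.703 - 3.309Q → Q* = 35.8267.
Consumer price on the demand curve at Q*: 238.703 − 3.309×35.8267 = 120.1524.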